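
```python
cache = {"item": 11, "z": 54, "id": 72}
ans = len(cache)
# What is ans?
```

Trace:
`cache = {"item": 11, "z": 54, "id": 72}` → cache = {'item': 11, 'z': 54, 'id': 72}
`ans = len(cache)` → ans = 3
So ans = 3

Answer: 3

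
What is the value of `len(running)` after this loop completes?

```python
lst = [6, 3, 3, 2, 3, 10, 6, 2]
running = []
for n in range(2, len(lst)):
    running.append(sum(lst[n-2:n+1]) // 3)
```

Number of 3-element averages
`running` takes the values: [] → [4] → [4, 2] → [4, 2, 2] → [4, 2, 2, 5] → [4, 2, 2, 5, 6] → [4, 2, 2, 5, 6, 6]
So `len(running)` = 6

Answer: 6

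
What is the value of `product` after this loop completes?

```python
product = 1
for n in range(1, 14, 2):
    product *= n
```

Product of 1, 3, 5, ... up to 13
`product` takes the values: 1 → 3 → 15 → 105 → 945 → 10395 → 135135

Answer: 135135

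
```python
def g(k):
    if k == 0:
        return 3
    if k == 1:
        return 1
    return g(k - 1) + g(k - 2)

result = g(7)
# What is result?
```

Build up from base cases: g(0)=3, g(1)=1, g(2)=4, g(3)=5, g(4)=9, g(5)=14, g(6)=23, ..., g(7)=37

Answer: 37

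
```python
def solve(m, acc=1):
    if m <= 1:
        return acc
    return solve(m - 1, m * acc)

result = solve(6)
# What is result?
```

Accumulator trace (n, acc): (6, 1) -> (5, 6) -> (4, 30) -> (3, 120) -> (2, 360) -> (1, 720) -> return 720

Answer: 720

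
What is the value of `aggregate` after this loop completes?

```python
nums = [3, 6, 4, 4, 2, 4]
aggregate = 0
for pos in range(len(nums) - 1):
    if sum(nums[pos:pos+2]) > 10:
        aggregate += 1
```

Count windows with sum > 10
`aggregate` takes the values: 0

Answer: 0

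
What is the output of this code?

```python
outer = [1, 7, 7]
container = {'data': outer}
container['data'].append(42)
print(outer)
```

Key concept: dict holds reference to list.
Step by step:
`outer = [1, 7, 7]` → outer = [1, 7, 7]
`container = {'data': outer}` → container = {'data': [1, 7, 7]}
`container['data'].append(42)` → outer = [1, 7, 7, 42]; container = {'data': [1, 7, 7, 42]}
`print(outer)` → prints [1, 7, 7, 42]

Answer: [1, 7, 7, 42]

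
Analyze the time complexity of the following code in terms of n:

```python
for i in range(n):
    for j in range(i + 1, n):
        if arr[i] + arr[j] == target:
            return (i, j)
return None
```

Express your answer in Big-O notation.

This is Two sum brute force. Time complexity: O(n²).

Answer: O(n²)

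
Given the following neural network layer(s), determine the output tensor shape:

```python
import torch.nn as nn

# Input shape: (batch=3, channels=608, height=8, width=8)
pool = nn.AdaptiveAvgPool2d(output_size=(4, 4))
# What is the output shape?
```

Input: (3, 608, 8, 8) -> Output: (3, 608, 4, 4)

Answer: (3, 608, 4, 4)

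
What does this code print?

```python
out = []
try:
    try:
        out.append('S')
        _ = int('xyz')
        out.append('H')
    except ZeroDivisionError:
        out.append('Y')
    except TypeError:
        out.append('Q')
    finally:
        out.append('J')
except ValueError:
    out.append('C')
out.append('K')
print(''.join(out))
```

Execution trace: 'S' (try body) → 'J' (finally) → 'C' (outer except ValueError) → 'K' (after the try/except). Output: SJCK

Answer: SJCK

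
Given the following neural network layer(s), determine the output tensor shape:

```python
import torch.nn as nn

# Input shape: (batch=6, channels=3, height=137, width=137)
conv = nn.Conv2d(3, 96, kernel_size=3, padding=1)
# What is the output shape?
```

Input: (6, 3, 137, 137) -> Output: (6, 96, 137, 137)

Answer: (6, 96, 137, 137)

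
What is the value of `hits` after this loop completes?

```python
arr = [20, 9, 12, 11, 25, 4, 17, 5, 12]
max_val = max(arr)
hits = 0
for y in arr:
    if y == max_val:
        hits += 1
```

Count of max value 25 in [20, 9, 12, 11, 25, 4, 17, 5, 12]
`hits` takes the values: 0 → 1

Answer: 1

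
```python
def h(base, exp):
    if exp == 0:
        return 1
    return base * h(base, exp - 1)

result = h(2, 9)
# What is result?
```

h(2, 9) = 2 * 2 * 2 * 2 * 2 * 2 * 2 * 2 * 2 = 512

Answer: 512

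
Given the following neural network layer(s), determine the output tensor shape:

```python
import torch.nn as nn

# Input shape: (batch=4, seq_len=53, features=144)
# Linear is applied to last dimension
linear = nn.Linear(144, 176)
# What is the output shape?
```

Input: (4, 53, 144) -> Output: (4, 53, 176)

Answer: (4, 53, 176)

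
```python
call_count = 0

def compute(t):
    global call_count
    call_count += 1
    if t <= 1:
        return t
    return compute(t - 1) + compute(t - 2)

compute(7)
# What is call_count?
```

Calls(t) = 1 + Calls(t-1) + Calls(t-2); Calls(0)=Calls(1)=1. For t=7 this gives 41.

Answer: 41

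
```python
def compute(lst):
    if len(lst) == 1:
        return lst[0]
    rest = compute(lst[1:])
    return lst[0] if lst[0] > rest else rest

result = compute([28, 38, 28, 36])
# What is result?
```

Recursive max over [28, 38, 28, 36] = 38

Answer: 38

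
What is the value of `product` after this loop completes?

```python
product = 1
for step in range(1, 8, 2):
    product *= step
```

Product of 1, 3, 5, ... up to 7
`product` takes the values: 1 → 3 → 15 → 105

Answer: 105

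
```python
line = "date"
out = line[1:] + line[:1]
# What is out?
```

Trace:
`line = "date"` → line = 'date'
`out = line[1:] + line[:1]` → out = 'ated'
So out = 'ated'

Answer: 'ated'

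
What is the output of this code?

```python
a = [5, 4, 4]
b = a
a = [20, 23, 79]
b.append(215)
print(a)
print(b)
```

Key concept: rebinding vs mutation: a is rebound to a new list, b still points at the original.
Step by step:
`a = [5, 4, 4]` → a = [5, 4, 4]
`b = a` → b = [5, 4, 4] (same object as a)
`a = [20, 23, 79]` → a = [20, 23, 79]
`b.append(215)` → b = [5, 4, 4, 215]
`print(a)` → prints [20, 23, 79]
`print(b)` → prints [5, 4, 4, 215]

Answer:
[20, 23, 79]
[5, 4, 4, 215]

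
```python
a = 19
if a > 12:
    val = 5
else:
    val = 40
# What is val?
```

Trace:
`a = 19` → a = 19
`if a > 12: ...` → a > 12 is True → val = 5
So val = 5

Answer: 5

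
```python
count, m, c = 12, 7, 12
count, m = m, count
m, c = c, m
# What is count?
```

Trace:
`count, m, c = 12, 7, 12` → count = 12; m = 7; c = 12
`count, m = m, count` → count = 7; m = 12
`m, c = c, m` → m = 12; c = 12
So count = 7

Answer: 7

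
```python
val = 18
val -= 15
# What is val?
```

Trace:
`val = 18` → val = 18
`val -= 15` → val = 3
So val = 3

Answer: 3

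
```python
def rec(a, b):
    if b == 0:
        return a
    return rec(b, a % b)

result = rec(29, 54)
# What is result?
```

rec(29, 54) -> rec(54, 29) -> rec(29, 25) -> rec(25, 4) -> rec(4, 1) -> rec(1, 0) -> 1

Answer: 1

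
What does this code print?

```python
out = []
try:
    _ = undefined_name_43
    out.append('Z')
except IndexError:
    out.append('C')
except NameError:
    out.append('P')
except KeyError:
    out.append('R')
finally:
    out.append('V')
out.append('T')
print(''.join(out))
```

Execution trace: 'P' (except NameError) → 'V' (finally) → 'T' (after the try/except). Output: PVT

Answer: PVT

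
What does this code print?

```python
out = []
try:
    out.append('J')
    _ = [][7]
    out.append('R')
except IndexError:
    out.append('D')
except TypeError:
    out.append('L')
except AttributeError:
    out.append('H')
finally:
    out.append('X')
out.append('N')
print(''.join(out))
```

Execution trace: 'J' (try body) → 'D' (except IndexError) → 'X' (finally) → 'N' (after the try/except). Output: JDXN

Answer: JDXN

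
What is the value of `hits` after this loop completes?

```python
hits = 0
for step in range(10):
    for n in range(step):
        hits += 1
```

Triangle number: 0+1+2+...+9
`hits` takes the values: 0 → 1 → 2 → 3 → 4 → 5 → 6 → 7 → 8 → 9 → 10 → 11 → 12 → 13 → 14 → 15 → 16 → 17 → 18 → 19 → 20 → 21 → 22 → 23 → 24 → 25 → 26 → 27 → 28 → 29 → … → 41 → 42 → 43 → 44 → 45

Answer: 45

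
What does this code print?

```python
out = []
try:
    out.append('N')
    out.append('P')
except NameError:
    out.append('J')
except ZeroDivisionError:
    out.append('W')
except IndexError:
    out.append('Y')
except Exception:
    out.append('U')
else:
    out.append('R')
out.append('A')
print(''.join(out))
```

Execution trace: 'N' (try body) → 'P' (try body, no exception) → 'R' (else) → 'A' (after the try/except). Output: NPRA

Answer: NPRA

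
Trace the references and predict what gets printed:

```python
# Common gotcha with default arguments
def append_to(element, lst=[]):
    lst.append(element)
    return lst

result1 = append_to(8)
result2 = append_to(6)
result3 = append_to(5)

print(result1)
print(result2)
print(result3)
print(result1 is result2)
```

Key concept: mutable default argument gotcha.
Step by step:
`result1 = append_to(8)` → result1 = [8]
`result2 = append_to(6)` → result1 = [8, 6] (same object as result2); result2 = [8, 6] (same object as result1)
`result3 = append_to(5)` → result1 = [8, 6, 5] (same object as result2, result3); result2 = [8, 6, 5] (same object as result1, result3); result3 = [8, 6, 5] (same object as result1, result2)
`print(result1)` → prints [8, 6, 5]
`print(result2)` → prints [8, 6, 5]
`print(result3)` → prints [8, 6, 5]
`print(result1 is result2)` → prints True

Answer:
[8, 6, 5]
[8, 6, 5]
[8, 6, 5]
True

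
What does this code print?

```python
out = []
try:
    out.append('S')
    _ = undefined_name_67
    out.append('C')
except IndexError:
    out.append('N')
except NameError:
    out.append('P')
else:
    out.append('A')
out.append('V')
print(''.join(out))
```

Execution trace: 'S' (try body) → 'P' (except NameError) → 'V' (after the try/except). Output: SPV

Answer: SPV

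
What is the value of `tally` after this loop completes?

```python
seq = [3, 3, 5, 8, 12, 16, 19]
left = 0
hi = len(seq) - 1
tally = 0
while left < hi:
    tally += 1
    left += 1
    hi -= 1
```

Iterations until pointers meet (list length 7)
`tally` takes the values: 0 → 1 → 2 → 3

Answer: 3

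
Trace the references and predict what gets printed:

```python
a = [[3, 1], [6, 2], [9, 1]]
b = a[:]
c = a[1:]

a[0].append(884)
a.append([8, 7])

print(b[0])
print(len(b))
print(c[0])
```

Key concept: slice with nested mutation.
Step by step:
`a = [[3, 1], [6, 2], [9, 1]]` → a = [[3, 1], [6, 2], [9, 1]]
`b = a[:]` → b = [[3, 1], [6, 2], [9, 1]]
`c = a[1:]` → c = [[6, 2], [9, 1]]
`a[0].append(884)` → a = [[3, 1, 884], [6, 2], [9, 1]]; b = [[3, 1, 884], [6, 2], [9, 1]]
`a.append([8, 7])` → a = [[3, 1, 884], [6, 2], [9, 1], [8, 7]]
`print(b[0])` → prints [3, 1, 884]
`print(len(b))` → prints 3
`print(c[0])` → prints [6, 2]

Answer:
[3, 1, 884]
3
[6, 2]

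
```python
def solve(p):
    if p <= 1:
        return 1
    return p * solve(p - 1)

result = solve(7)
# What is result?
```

solve(7) = 7 * 6 * 5 * 4 * 3 * 2 * 1 = 5040

Answer: 5040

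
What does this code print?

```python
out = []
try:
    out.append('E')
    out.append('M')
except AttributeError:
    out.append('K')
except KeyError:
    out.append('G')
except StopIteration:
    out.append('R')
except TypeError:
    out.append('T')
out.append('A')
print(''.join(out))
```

Execution trace: 'E' (try body) → 'M' (try body, no exception) → 'A' (after the try/except). Output: EMA

Answer: EMA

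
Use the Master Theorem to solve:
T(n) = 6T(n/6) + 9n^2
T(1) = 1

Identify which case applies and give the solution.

a=6, b=6, f(n)=9n^2. log_6(6) = 1. Since c=2 > 1 and the regularity condition holds (6(n/6)^2 = (6/6^2)n^2 with 6/6^2 < 1), Case 3 applies: T(n) = Θ(f(n)) = O(n^2).

Answer: O(n^2) - Case 3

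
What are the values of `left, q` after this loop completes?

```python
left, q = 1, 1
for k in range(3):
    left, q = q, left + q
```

Fibonacci: after 3 iterations
`left, q` takes the values: (1, 1) → (1, 2) → (2, 3) → (3, 5)

Answer: 3, 5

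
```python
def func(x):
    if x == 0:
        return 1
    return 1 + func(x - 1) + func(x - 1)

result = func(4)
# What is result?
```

func(x) = 1 + 2·func(x-1), func(0)=1. Closed form: (1+1)·2^4 - 1 = 31.

Answer: 31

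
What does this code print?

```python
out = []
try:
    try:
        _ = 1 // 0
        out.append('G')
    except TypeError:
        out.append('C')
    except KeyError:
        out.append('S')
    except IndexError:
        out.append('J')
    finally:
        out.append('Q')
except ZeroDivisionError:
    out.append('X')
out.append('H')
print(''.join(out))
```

Execution trace: 'Q' (finally) → 'X' (outer except ZeroDivisionError) → 'H' (after the try/except). Output: QXH

Answer: QXH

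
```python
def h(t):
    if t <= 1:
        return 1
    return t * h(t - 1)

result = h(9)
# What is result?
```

h(9) = 9 * 8 * 7 * 6 * 5 * 4 * 3 * 2 * 1 = 362880

Answer: 362880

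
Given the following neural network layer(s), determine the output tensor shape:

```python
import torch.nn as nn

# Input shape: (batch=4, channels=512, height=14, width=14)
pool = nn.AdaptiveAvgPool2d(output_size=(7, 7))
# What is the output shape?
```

Input: (4, 512, 14, 14) -> Output: (4, 512, 7, 7)

Answer: (4, 512, 7, 7)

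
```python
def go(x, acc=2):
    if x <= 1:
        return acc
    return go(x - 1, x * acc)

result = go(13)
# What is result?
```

Accumulator trace (n, acc): (13, 2) -> (12, 26) -> (11, 312) -> (10, 3432) -> (9, 34320) -> (8, 308880) -> (7, 2471040) -> (6, 17297280) -> (5, 103783680) -> (4, 518918400) -> (3, 2075673600) -> (2, 6227020800) -> (1, 12454041600) -> return 12454041600

Answer: 12454041600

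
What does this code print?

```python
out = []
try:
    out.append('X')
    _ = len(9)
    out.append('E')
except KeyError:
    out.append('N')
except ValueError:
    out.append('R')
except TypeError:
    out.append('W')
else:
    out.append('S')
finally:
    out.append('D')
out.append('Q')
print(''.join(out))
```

Execution trace: 'X' (try body) → 'W' (except TypeError) → 'D' (finally) → 'Q' (after the try/except). Output: XWDQ

Answer: XWDQ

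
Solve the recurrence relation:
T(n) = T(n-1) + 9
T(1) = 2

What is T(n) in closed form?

Unrolling: T(n) = T(1) + 9·(n-1) = 2 + 9(n-1) = 9n - 7.

Answer: T(n) = 9n - 7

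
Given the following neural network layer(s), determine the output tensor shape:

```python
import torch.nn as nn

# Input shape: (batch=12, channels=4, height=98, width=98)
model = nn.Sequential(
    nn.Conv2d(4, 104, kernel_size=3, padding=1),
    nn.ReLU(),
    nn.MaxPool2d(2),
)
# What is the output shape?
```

Input: (12, 4, 98, 98) -> after Conv2d: (12, 104, 98, 98) -> after ReLU: (12, 104, 98, 98) -> Output: (12, 104, 49, 49)

Answer: (12, 104, 49, 49)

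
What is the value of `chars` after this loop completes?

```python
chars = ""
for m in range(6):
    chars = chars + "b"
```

Repeat 'b' 6 times
`chars` takes the values: "" → "b" → "bb" → "bbb" → "bbbb" → "bbbbb" → "bbbbbb"

Answer: "bbbbbb"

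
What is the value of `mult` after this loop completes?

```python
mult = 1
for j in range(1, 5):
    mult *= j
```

4! = 24
`mult` takes the values: 1 → 2 → 6 → 24

Answer: 24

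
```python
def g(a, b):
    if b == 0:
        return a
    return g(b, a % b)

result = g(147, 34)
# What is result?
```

g(147, 34) -> g(34, 11) -> g(11, 1) -> g(1, 0) -> 1

Answer: 1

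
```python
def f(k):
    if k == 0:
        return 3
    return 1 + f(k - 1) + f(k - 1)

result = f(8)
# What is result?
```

f(k) = 1 + 2·f(k-1), f(0)=3. Closed form: (3+1)·2^8 - 1 = 1023.

Answer: 1023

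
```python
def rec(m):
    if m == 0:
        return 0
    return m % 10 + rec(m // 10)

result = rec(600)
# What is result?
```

Sum of digits of 600: 0 + 0 + 6 = 6

Answer: 6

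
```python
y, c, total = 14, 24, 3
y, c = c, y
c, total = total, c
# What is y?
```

Trace:
`y, c, total = 14, 24, 3` → y = 14; c = 24; total = 3
`y, c = c, y` → y = 24; c = 14
`c, total = total, c` → c = 3; total = 14
So y = 24

Answer: 24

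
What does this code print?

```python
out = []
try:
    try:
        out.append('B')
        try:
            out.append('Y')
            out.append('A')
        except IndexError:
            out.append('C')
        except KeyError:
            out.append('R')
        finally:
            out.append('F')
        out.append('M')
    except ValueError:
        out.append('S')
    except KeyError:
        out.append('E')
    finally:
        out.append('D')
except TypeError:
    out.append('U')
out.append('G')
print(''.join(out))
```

Execution trace: 'B' (try body) → 'Y' (inner try body) → 'A' (inner try body, no exception) → 'F' (inner finally) → 'M' (try body, no exception) → 'D' (finally) → 'G' (after the try/except). Output: BYAFMDG

Answer: BYAFMDG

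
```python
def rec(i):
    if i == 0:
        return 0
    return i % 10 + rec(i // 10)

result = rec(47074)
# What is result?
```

Sum of digits of 47074: 4 + 7 + 0 + 7 + 4 = 22

Answer: 22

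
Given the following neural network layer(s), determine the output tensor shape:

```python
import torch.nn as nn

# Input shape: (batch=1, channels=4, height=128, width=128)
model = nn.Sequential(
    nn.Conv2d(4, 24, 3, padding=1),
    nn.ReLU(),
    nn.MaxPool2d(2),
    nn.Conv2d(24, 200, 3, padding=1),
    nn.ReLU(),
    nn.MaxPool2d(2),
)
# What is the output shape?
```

Input: (1, 4, 128, 128) -> after first Conv2d: (1, 24, 128, 128) -> after first MaxPool2d: (1, 24, 64, 64) -> after second Conv2d: (1, 200, 64, 64) -> Output: (1, 200, 32, 32)

Answer: (1, 200, 32, 32)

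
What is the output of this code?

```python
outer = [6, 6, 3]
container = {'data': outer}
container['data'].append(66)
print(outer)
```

Key concept: dict holds reference to list.
Step by step:
`outer = [6, 6, 3]` → outer = [6, 6, 3]
`container = {'data': outer}` → container = {'data': [6, 6, 3]}
`container['data'].append(66)` → outer = [6, 6, 3, 66]; container = {'data': [6, 6, 3, 66]}
`print(outer)` → prints [6, 6, 3, 66]

Answer: [6, 6, 3, 66]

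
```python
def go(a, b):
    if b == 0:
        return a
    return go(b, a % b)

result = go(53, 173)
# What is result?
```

go(53, 173) -> go(173, 53) -> go(53, 14) -> go(14, 11) -> go(11, 3) -> go(3, 2) -> go(2, 1) -> go(1, 0) -> 1

Answer: 1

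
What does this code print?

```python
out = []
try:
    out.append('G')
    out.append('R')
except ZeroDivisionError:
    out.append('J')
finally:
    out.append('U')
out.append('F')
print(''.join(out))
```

Execution trace: 'G' (try body) → 'R' (try body, no exception) → 'U' (finally) → 'F' (after the try/except). Output: GRUF

Answer: GRUF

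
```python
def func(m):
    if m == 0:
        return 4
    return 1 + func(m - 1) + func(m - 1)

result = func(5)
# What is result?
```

func(m) = 1 + 2·func(m-1), func(0)=4. Closed form: (4+1)·2^5 - 1 = 159.

Answer: 159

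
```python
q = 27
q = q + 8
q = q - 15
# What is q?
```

Trace:
`q = 27` → q = 27
`q = q + 8` → q = 35
`q = q - 15` → q = 20
So q = 20

Answer: 20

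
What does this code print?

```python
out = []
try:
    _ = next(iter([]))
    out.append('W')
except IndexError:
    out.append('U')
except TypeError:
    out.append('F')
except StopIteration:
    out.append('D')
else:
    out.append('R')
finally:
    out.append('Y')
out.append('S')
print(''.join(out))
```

Execution trace: 'D' (except StopIteration) → 'Y' (finally) → 'S' (after the try/except). Output: DYS

Answer: DYS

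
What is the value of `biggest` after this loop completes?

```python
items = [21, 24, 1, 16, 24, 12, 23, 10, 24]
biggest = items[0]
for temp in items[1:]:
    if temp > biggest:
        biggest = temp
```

Maximum of [21, 24, 1, 16, 24, 12, 23, 10, 24]
`biggest` takes the values: 21 → 24

Answer: 24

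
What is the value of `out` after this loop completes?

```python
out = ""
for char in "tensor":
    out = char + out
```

Reverse 'tensor'
`out` takes the values: "" → "t" → "et" → "net" → "snet" → "osnet" → "rosnet"

Answer: "rosnet"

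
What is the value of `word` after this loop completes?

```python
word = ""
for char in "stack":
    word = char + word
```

Reverse 'stack'
`word` takes the values: "" → "s" → "ts" → "ats" → "cats" → "kcats"

Answer: "kcats"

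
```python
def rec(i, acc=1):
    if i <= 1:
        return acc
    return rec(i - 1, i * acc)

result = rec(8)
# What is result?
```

Accumulator trace (n, acc): (8, 1) -> (7, 8) -> (6, 56) -> (5, 336) -> (4, 1680) -> (3, 6720) -> (2, 20160) -> (1, 40320) -> return 40320

Answer: 40320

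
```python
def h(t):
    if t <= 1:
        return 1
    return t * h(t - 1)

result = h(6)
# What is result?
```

h(6) = 6 * 5 * 4 * 3 * 2 * 1 = 720

Answer: 720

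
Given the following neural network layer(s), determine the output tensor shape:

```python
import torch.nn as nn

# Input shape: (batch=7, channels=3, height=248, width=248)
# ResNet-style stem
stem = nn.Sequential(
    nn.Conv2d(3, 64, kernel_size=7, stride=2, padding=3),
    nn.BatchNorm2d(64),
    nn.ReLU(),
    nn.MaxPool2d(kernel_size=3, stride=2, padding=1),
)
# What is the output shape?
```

Input: (7, 3, 248, 248) -> after Conv2d 7x7 stride=2: (7, 64, 124, 124) -> Output: (7, 64, 62, 62)

Answer: (7, 64, 62, 62)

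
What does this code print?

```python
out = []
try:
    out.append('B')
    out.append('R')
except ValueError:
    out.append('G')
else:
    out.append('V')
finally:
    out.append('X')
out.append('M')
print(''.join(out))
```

Execution trace: 'B' (try body) → 'R' (try body, no exception) → 'V' (else) → 'X' (finally) → 'M' (after the try/except). Output: BRVXM

Answer: BRVXM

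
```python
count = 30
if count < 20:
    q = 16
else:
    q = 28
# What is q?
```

Trace:
`count = 30` → count = 30
`if count < 20: ...` → count < 20 is False, take else branch → q = 28
So q = 28

Answer: 28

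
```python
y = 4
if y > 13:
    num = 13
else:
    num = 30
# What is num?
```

Trace:
`y = 4` → y = 4
`if y > 13: ...` → y > 13 is False, take else branch → num = 30
So num = 30

Answer: 30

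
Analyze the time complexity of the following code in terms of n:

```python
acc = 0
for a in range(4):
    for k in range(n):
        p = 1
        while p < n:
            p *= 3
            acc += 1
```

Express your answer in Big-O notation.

Each loop level contributes: 1 × n × log n. Multiplying the contributions gives O(n log n).

Answer: O(n log n)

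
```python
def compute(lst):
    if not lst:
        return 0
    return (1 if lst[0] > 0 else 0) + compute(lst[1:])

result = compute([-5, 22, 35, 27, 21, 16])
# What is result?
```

Count of positive elements in [-5, 22, 35, 27, 21, 16] = 5

Answer: 5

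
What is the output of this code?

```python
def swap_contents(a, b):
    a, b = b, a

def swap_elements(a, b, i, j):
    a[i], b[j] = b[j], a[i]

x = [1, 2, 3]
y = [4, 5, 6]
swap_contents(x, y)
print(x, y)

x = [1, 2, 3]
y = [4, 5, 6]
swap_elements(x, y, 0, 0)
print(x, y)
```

Key concept: parameter rebinding vs mutation.
Step by step:
`x = [1, 2, 3]` → x = [1, 2, 3]
`y = [4, 5, 6]` → y = [4, 5, 6]
`swap_contents(x, y)` → no visible change to tracked variables
`print(x, y)` → prints [1, 2, 3] [4, 5, 6]
`x = [1, 2, 3]` → x = [1, 2, 3]
`y = [4, 5, 6]` → y = [4, 5, 6]
`swap_elements(x, y, 0, 0)` → x = [4, 2, 3]; y = [1, 5, 6]
`print(x, y)` → prints [4, 2, 3] [1, 5, 6]

Answer:
[1, 2, 3] [4, 5, 6]
[4, 2, 3] [1, 5, 6]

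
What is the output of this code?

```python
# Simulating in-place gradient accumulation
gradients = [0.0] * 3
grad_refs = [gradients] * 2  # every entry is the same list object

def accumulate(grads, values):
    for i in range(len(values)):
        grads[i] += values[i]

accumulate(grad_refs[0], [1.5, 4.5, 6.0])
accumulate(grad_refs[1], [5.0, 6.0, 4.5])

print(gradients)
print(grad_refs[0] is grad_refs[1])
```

Key concept: gradient accumulation aliasing.
Step by step:
`gradients = [0.0] * 3` → gradients = [0.0, 0.0, 0.0]
`grad_refs = [gradients] * 2` → grad_refs = [[0.0, 0.0, 0.0], [0.0, 0.0, 0.0]]
`accumulate(grad_refs[0], [1.5, 4.5, 6.0])` → gradients = [1.5, 4.5, 6.0]; grad_refs = [[1.5, 4.5, 6.0], [1.5, 4.5, 6.0]]
`accumulate(grad_refs[1], [5.0, 6.0, 4.5])` → gradients = [6.5, 10.5, 10.5]; grad_refs = [[6.5, 10.5, 10.5], [6.5, 10.5, 10.5]]
`print(gradients)` → prints [6.5, 10.5, 10.5]
`print(grad_refs[0] is grad_refs[1])` → prints True

Answer:
[6.5, 10.5, 10.5]
True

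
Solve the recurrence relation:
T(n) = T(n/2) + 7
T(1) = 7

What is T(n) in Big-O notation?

Each step divides n by 2 and adds 7. After log_2(n) steps we reach T(1)=7. So T(n) = 7·log_2(n) + 7 = O(log n).

Answer: O(log n)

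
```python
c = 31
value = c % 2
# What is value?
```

Trace:
`c = 31` → c = 31
`value = c % 2` → value = 1
So value = 1

Answer: 1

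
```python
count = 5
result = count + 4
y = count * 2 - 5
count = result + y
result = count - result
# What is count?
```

Trace:
`count = 5` → count = 5
`result = count + 4` → result = 9
`y = count * 2 - 5` → y = 5
`count = result + y` → count = 14
`result = count - result` → result = 5
So count = 14

Answer: 14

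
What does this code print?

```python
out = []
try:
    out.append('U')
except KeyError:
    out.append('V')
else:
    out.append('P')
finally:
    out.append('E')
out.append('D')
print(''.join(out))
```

Execution trace: 'U' (try body, no exception) → 'P' (else) → 'E' (finally) → 'D' (after the try/except). Output: UPED

Answer: UPED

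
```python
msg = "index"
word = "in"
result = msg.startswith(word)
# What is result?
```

Trace:
`msg = "index"` → msg = 'index'
`word = "in"` → word = 'in'
`result = msg.startswith(word)` → result = True
So result = True

Answer: True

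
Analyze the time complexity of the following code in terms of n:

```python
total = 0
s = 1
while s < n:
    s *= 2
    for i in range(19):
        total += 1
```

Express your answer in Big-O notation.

Each loop level contributes: log n × 1. Multiplying the contributions gives O(log n).

Answer: O(log n)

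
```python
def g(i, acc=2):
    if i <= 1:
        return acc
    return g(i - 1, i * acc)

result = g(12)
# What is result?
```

Accumulator trace (n, acc): (12, 2) -> (11, 24) -> (10, 264) -> (9, 2640) -> (8, 23760) -> (7, 190080) -> (6, 1330560) -> (5, 7983360) -> (4, 39916800) -> (3, 159667200) -> (2, 479001600) -> (1, 958003200) -> return 958003200

Answer: 958003200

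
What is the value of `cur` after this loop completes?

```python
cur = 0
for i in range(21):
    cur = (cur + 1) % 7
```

Increment mod 7, 21 times = 0
`cur` takes the values: 0 → 1 → 2 → 3 → 4 → 5 → 6 → 0 → 1 → 2 → 3 → 4 → 5 → 6 → 0 → 1 → 2 → 3 → 4 → 5 → 6 → 0

Answer: 0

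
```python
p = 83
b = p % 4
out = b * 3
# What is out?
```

Trace:
`p = 83` → p = 83
`b = p % 4` → b = 3
`out = b * 3` → out = 9
So out = 9

Answer: 9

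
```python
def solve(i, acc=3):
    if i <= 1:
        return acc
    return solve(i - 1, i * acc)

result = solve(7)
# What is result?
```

Accumulator trace (n, acc): (7, 3) -> (6, 21) -> (5, 126) -> (4, 630) -> (3, 2520) -> (2, 7560) -> (1, 15120) -> return 15120

Answer: 15120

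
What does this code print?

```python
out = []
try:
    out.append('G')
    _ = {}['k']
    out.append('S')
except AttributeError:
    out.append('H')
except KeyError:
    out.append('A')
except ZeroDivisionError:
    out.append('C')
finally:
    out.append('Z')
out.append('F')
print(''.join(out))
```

Execution trace: 'G' (try body) → 'A' (except KeyError) → 'Z' (finally) → 'F' (after the try/except). Output: GAZF

Answer: GAZF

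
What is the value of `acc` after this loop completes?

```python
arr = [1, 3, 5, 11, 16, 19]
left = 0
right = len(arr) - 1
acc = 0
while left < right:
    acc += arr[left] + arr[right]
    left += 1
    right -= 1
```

Sum of pairs from ends
`acc` takes the values: 0 → 20 → 39 → 55

Answer: 55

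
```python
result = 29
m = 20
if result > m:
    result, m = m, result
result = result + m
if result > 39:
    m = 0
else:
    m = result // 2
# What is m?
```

Trace:
`result = 29` → result = 29
`m = 20` → m = 20
`if result > m: ...` → result > m is True → result = 20; m = 29
`result = result + m` → result = 49
`if result > 39: ...` → result > 39 is True → m = 0
So m = 0

Answer: 0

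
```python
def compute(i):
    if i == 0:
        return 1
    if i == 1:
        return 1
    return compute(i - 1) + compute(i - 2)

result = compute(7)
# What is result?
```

Build up from base cases: compute(0)=1, compute(1)=1, compute(2)=2, compute(3)=3, compute(4)=5, compute(5)=8, compute(6)=13, ..., compute(7)=21

Answer: 21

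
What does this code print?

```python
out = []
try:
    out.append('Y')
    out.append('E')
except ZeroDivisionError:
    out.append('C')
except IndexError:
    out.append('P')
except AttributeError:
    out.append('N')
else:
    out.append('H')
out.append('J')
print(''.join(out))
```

Execution trace: 'Y' (try body) → 'E' (try body, no exception) → 'H' (else) → 'J' (after the try/except). Output: YEHJ

Answer: YEHJ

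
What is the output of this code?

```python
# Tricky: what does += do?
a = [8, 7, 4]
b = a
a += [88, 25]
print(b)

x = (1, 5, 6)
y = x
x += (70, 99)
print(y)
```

Key concept: += behavior differs for mutable vs immutable.
Step by step:
`a = [8, 7, 4]` → a = [8, 7, 4]
`b = a` → b = [8, 7, 4] (same object as a)
`a += [88, 25]` → a = [8, 7, 4, 88, 25] (same object as b); b = [8, 7, 4, 88, 25] (same object as a)
`print(b)` → prints [8, 7, 4, 88, 25]
`x = (1, 5, 6)` → x = (1, 5, 6)
`y = x` → y = (1, 5, 6)
`x += (70, 99)` → x = (1, 5, 6, 70, 99)
`print(y)` → prints (1, 5, 6)

Answer:
[8, 7, 4, 88, 25]
(1, 5, 6)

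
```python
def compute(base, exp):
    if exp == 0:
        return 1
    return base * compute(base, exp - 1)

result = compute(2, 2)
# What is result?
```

compute(2, 2) = 2 * 2 = 4

Answer: 4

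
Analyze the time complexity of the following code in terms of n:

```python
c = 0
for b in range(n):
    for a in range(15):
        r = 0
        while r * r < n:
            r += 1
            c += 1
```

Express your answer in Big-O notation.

Each loop level contributes: n × 1 × √n. Multiplying the contributions gives O(n√n).

Answer: O(n√n)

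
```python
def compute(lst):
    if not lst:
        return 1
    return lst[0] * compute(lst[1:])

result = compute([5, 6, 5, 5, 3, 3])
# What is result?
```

Product over [5, 6, 5, 5, 3, 3] = 5 * 6 * 5 * 5 * 3 * 3 = 6750

Answer: 6750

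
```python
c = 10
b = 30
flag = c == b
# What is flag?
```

Trace:
`c = 10` → c = 10
`b = 30` → b = 30
`flag = c == b` → flag = False
So flag = False

Answer: False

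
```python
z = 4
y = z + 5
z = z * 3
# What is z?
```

Trace:
`z = 4` → z = 4
`y = z + 5` → y = 9
`z = z * 3` → z = 12
So z = 12

Answer: 12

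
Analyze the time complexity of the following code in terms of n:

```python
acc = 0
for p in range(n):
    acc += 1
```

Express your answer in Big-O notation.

Each loop level contributes: n. Multiplying the contributions gives O(n).

Answer: O(n)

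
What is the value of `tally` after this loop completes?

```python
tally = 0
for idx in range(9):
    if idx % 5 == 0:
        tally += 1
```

Count numbers divisible by 5 in range(9)
`tally` takes the values: 0 → 1 → 2

Answer: 2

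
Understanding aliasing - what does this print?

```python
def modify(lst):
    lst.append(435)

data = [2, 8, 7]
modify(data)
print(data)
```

Key concept: function modifies passed list.
Step by step:
`data = [2, 8, 7]` → data = [2, 8, 7]
`modify(data)` → data = [2, 8, 7, 435]
`print(data)` → prints [2, 8, 7, 435]

Answer: [2, 8, 7, 435]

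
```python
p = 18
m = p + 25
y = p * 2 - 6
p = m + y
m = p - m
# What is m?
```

Trace:
`p = 18` → p = 18
`m = p + 25` → m = 43
`y = p * 2 - 6` → y = 30
`p = m + y` → p = 73
`m = p - m` → m = 30
So m = 30

Answer: 30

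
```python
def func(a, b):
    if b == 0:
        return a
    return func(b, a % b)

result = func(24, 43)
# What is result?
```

func(24, 43) -> func(43, 24) -> func(24, 19) -> func(19, 5) -> func(5, 4) -> func(4, 1) -> func(1, 0) -> 1

Answer: 1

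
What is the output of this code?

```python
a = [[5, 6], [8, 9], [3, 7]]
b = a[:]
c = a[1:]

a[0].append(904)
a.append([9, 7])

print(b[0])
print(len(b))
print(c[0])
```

Key concept: slice with nested mutation.
Step by step:
`a = [[5, 6], [8, 9], [3, 7]]` → a = [[5, 6], [8, 9], [3, 7]]
`b = a[:]` → b = [[5, 6], [8, 9], [3, 7]]
`c = a[1:]` → c = [[8, 9], [3, 7]]
`a[0].append(904)` → a = [[5, 6, 904], [8, 9], [3, 7]]; b = [[5, 6, 904], [8, 9], [3, 7]]
`a.append([9, 7])` → a = [[5, 6, 904], [8, 9], [3, 7], [9, 7]]
`print(b[0])` → prints [5, 6, 904]
`print(len(b))` → prints 3
`print(c[0])` → prints [8, 9]

Answer:
[5, 6, 904]
3
[8, 9]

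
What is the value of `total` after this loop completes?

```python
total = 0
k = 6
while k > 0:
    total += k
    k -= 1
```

Sum 6 down to 1
`total` takes the values: 0 → 6 → 11 → 15 → 18 → 20 → 21

Answer: 21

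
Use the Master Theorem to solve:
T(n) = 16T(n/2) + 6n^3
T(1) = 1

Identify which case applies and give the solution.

a=16, b=2, f(n)=6n^3. log_2(16) = 4. Since c=3 < 4, Case 1 applies: T(n) = Θ(n^log_b(a)) = O(n^4).

Answer: O(n^4) - Case 1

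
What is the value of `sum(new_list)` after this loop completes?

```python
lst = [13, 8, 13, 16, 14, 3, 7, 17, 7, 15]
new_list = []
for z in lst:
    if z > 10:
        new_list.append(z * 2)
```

Sum of doubled values > 10
`new_list` takes the values: [] → [26] → [26, 26] → [26, 26, 32] → [26, 26, 32, 28] → [26, 26, 32, 28, 34] → [26, 26, 32, 28, 34, 30]
So `sum(new_list)` = 176

Answer: 176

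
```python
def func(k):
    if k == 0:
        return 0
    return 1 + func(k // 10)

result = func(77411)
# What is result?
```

Count of digits of 77411: 5

Answer: 5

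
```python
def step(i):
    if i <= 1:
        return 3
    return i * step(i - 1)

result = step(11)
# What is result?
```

step(11) = 11 * 10 * 9 * 8 * 7 * 6 * 5 * 4 * 3 * 2 * 3 = 119750400

Answer: 119750400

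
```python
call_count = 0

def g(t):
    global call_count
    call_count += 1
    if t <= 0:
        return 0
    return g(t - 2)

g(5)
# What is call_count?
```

Linear recursion stepping by 2: 4 calls from t=5 down to ≤0.

Answer: 4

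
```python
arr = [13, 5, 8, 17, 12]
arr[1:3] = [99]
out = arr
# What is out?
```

Trace:
`arr = [13, 5, 8, 17, 12]` → arr = [13, 5, 8, 17, 12]
`arr[1:3] = [99]` → arr = [13, 99, 17, 12]
`out = arr` → out = [13, 99, 17, 12]
So out = [13, 99, 17, 12]

Answer: [13, 99, 17, 12]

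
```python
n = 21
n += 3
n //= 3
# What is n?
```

Trace:
`n = 21` → n = 21
`n += 3` → n = 24
`n //= 3` → n = 8
So n = 8

Answer: 8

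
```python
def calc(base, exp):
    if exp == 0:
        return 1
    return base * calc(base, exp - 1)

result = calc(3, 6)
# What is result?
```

calc(3, 6) = 3 * 3 * 3 * 3 * 3 * 3 = 729

Answer: 729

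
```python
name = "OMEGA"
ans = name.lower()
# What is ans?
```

Trace:
`name = "OMEGA"` → name = 'OMEGA'
`ans = name.lower()` → ans = 'omega'
So ans = 'omega'

Answer: 'omega'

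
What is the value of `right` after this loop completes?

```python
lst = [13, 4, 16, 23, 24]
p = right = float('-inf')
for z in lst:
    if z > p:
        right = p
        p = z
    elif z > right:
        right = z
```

Second largest (with repeats) in [13, 4, 16, 23, 24]
`right` takes the values: -inf → 4 → 13 → 16 → 23

Answer: 23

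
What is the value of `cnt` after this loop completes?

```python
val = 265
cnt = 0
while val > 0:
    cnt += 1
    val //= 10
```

Count digits by repeated division by 10
`cnt` takes the values: 0 → 1 → 2 → 3

Answer: 3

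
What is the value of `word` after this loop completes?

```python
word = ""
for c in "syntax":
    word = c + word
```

Reverse 'syntax'
`word` takes the values: "" → "s" → "ys" → "nys" → "tnys" → "atnys" → "xatnys"

Answer: "xatnys"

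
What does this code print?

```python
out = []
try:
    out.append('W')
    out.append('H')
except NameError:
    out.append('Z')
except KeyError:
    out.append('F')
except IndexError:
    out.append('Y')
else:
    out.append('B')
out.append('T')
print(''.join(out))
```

Execution trace: 'W' (try body) → 'H' (try body, no exception) → 'B' (else) → 'T' (after the try/except). Output: WHBT

Answer: WHBT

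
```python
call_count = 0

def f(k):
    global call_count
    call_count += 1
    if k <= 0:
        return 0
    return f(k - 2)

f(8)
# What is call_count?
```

Linear recursion stepping by 2: 5 calls from k=8 down to ≤0.

Answer: 5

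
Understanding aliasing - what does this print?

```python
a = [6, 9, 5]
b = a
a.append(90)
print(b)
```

Key concept: basic list aliasing.
Step by step:
`a = [6, 9, 5]` → a = [6, 9, 5]
`b = a` → b = [6, 9, 5] (same object as a)
`a.append(90)` → a = [6, 9, 5, 90] (same object as b); b = [6, 9, 5, 90] (same object as a)
`print(b)` → prints [6, 9, 5, 90]

Answer: [6, 9, 5, 90]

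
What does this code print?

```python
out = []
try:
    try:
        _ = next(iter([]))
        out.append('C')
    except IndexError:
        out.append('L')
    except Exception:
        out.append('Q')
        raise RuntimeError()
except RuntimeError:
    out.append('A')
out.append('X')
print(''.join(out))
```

Execution trace: 'Q' (inner except Exception) → 'A' (outer except RuntimeError) → 'X' (after the try/except). Output: QAX

Answer: QAX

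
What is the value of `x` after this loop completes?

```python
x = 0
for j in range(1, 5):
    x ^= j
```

XOR of 1 to 4
`x` takes the values: 0 → 1 → 3 → 0 → 4

Answer: 4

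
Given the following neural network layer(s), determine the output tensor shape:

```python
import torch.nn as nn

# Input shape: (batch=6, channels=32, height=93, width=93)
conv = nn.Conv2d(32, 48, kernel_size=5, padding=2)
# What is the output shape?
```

Input: (6, 32, 93, 93) -> Output: (6, 48, 93, 93)

Answer: (6, 48, 93, 93)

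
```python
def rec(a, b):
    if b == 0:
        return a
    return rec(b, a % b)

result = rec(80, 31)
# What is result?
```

rec(80, 31) -> rec(31, 18) -> rec(18, 13) -> rec(13, 5) -> rec(5, 3) -> rec(3, 2) -> rec(2, 1) -> rec(1, 0) -> 1

Answer: 1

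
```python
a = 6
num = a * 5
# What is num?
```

Trace:
`a = 6` → a = 6
`num = a * 5` → num = 30
So num = 30

Answer: 30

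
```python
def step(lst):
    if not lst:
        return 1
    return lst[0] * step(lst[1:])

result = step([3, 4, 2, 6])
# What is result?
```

Product over [3, 4, 2, 6] = 3 * 4 * 2 * 6 = 144

Answer: 144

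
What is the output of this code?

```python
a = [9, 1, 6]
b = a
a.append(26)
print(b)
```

Key concept: basic list aliasing.
Step by step:
`a = [9, 1, 6]` → a = [9, 1, 6]
`b = a` → b = [9, 1, 6] (same object as a)
`a.append(26)` → a = [9, 1, 6, 26] (same object as b); b = [9, 1, 6, 26] (same object as a)
`print(b)` → prints [9, 1, 6, 26]

Answer: [9, 1, 6, 26]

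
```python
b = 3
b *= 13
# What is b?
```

Trace:
`b = 3` → b = 3
`b *= 13` → b = 39
So b = 39

Answer: 39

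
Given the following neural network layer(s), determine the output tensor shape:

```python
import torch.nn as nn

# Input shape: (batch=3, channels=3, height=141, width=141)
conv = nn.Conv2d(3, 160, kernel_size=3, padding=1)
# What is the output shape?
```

Input: (3, 3, 141, 141) -> Output: (3, 160, 141, 141)

Answer: (3, 160, 141, 141)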